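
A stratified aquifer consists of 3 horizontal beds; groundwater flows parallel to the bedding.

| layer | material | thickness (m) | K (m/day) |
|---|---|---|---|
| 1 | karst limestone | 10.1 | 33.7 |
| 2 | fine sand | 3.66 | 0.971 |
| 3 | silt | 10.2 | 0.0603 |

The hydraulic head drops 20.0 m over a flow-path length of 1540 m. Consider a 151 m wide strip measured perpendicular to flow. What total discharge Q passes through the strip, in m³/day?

676

Flow is parallel to layering, so each bed carries its own Darcy discharge and the transmissivities add.
Σ(K_i·b_i) = 33.7×10.1 + 0.971×3.66 + 0.0603×10.2 = 344.5 m²/day.
Hydraulic gradient i = Δh / L = 20.0 / 1540 = 0.01299.
Q = Σ(K_i·b_i) · W · i = 344.5 × 151 × 0.01299 = 675.7 m³/day.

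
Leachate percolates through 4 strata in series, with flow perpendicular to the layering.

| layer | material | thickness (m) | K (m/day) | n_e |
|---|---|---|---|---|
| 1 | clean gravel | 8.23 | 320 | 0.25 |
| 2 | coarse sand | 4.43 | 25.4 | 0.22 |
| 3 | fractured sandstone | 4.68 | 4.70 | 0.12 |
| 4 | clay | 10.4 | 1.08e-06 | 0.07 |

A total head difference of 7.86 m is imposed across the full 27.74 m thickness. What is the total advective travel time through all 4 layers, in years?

14500

With flow normal to the layers, continuity requires the same specific discharge q through every layer.
Σ(b_i/K_i) = 8.23/320 + 4.43/25.4 + 4.68/4.70 + 10.4/1.08e-06 = 9.630e+06 d.
q = Δh / Σ(b_i/K_i) = 7.86 / 9.630e+06 = 8.162e-07 m/day.
In each layer the seepage velocity is v_i = q/n_i, so the layer transit time is t_i = b_i·n_i / q:
  layer 1 (clean gravel): t_1 = 8.23 × 0.25 / 8.162e-07 = 2.521e+06 d
  layer 2 (coarse sand): t_2 = 4.43 × 0.22 / 8.162e-07 = 1.194e+06 d
  layer 3 (fractured sandstone): t_3 = 4.68 × 0.12 / 8.162e-07 = 6.880e+05 d
  layer 4 (clay): t_4 = 10.4 × 0.07 / 8.162e-07 = 8.919e+05 d
Total t = Σ t_i = 5.295e+06 days = 14496 years.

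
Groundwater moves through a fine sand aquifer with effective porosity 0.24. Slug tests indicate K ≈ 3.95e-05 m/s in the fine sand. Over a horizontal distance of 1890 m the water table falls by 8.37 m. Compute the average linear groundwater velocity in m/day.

0.0630

Convert K: 3.95e-05 m/s × 86400 = 3.413 m/day.
Hydraulic gradient i = Δh / L = 8.37 / 1890 = 0.004429.
Darcy flux q = K · i = 3.413 × 0.004429 = 0.01511 m/day.
Seepage velocity v = q / n_e = 0.01511 / 0.24 = 0.06297 m/day.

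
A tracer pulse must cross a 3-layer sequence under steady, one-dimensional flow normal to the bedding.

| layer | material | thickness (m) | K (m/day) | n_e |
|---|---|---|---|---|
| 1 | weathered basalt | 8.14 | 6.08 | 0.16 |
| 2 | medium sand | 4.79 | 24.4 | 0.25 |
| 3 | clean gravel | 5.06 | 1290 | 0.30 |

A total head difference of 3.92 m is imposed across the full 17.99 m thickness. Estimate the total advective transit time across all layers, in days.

1.58

With flow normal to the layers, continuity requires the same specific discharge q through every layer.
Σ(b_i/K_i) = 8.14/6.08 + 4.79/24.4 + 5.06/1290 = 1.539 d.
q = Δh / Σ(b_i/K_i) = 3.92 / 1.539 = 2.547 m/day.
In each layer the seepage velocity is v_i = q/n_i, so the layer transit time is t_i = b_i·n_i / q:
  layer 1 (weathered basalt): t_1 = 8.14 × 0.16 / 2.547 = 0.5113 d
  layer 2 (medium sand): t_2 = 4.79 × 0.25 / 2.547 = 0.4702 d
  layer 3 (clean gravel): t_3 = 5.06 × 0.30 / 2.547 = 0.5960 d
Total t = Σ t_i = 1.577 days.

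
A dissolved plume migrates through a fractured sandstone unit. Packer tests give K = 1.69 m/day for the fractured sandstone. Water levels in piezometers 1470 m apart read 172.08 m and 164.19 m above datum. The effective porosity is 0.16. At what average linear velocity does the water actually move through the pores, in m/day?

0.0567

Hydraulic gradient i = (172.08 − 164.19) / 1470 = 7.89 / 1470 = 0.005367.
Darcy flux q = K · i = 1.690 × 0.005367 = 0.009071 m/day.
Seepage velocity v = q / n_e = 0.009071 / 0.16 = 0.05669 m/day.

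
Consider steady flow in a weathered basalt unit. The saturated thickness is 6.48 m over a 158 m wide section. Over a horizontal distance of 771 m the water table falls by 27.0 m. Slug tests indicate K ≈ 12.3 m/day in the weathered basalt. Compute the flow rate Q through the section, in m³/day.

441

Cross-sectional area A = 158 × 6.48 = 1024 m².
Hydraulic gradient i = Δh / L = 27.0 / 771 = 0.03502.
Darcy's law: Q = K · A · i = 12.30 × 1024 × 0.03502 = 441.0 m³/day.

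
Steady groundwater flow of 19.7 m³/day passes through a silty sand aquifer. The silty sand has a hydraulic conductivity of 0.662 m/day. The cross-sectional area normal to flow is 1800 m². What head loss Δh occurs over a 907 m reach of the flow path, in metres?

15.0

From Q = K·A·i, i = Q / (K·A) = 19.7 / (0.6620 × 1800) = 0.01653.
Head loss Δh = i · L = 0.01653 × 907 = 14.99 m.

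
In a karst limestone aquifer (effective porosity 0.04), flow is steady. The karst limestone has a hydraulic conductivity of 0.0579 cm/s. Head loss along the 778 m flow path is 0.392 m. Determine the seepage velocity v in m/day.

0.630

Convert K: 0.0579 cm/s × 864 = 50.03 m/day.
Hydraulic gradient i = Δh / L = 0.392 / 778 = 0.0005039.
Darcy flux q = K · i = 50.03 × 0.0005039 = 0.02521 m/day.
Seepage velocity v = q / n_e = 0.02521 / 0.04 = 0.6301 m/day.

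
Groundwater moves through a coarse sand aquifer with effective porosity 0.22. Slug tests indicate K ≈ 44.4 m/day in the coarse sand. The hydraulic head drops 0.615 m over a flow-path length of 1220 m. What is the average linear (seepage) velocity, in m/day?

Hydraulic gradient i = Δh / L = 0.615 / 1220 = 0.0005041.
Darcy flux q = K · i = 44.40 × 0.0005041 = 0.02238 m/day.
Seepage velocity v = q / n_e = 0.02238 / 0.22 = 0.1017 m/day.

0.102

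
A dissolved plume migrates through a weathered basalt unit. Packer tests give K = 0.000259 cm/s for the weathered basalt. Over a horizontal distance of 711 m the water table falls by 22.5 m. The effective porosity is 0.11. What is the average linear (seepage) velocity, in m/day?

0.0644

Convert K: 0.000259 cm/s × 864 = 0.2238 m/day.
Hydraulic gradient i = Δh / L = 22.5 / 711 = 0.03165.
Darcy flux q = K · i = 0.2238 × 0.03165 = 0.007082 m/day.
Seepage velocity v = q / n_e = 0.007082 / 0.11 = 0.06438 m/day.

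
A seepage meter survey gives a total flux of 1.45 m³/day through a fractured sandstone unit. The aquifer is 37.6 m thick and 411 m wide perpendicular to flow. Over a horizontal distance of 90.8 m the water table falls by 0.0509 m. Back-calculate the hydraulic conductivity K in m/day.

0.167

Cross-sectional area A = 411 × 37.6 = 15454 m².
Hydraulic gradient i = Δh / L = 0.0509 / 90.8 = 0.0005606.
From Q = K·A·i, K = Q / (A·i) = 1.45 / (15454 × 0.0005606) = 0.1674 m/day.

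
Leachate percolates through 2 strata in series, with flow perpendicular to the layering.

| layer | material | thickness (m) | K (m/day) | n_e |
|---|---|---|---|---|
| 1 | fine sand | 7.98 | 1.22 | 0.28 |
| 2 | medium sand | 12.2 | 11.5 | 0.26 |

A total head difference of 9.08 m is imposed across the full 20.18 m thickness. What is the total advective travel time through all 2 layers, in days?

With flow normal to the layers, continuity requires the same specific discharge q through every layer.
Σ(b_i/K_i) = 7.98/1.22 + 12.2/11.5 = 7.602 d.
q = Δh / Σ(b_i/K_i) = 9.08 / 7.602 = 1.194 m/day.
In each layer the seepage velocity is v_i = q/n_i, so the layer transit time is t_i = b_i·n_i / q:
  layer 1 (fine sand): t_1 = 7.98 × 0.28 / 1.194 = 1.871 d
  layer 2 (medium sand): t_2 = 12.2 × 0.26 / 1.194 = 2.656 d
Total t = Σ t_i = 4.526 days.

4.53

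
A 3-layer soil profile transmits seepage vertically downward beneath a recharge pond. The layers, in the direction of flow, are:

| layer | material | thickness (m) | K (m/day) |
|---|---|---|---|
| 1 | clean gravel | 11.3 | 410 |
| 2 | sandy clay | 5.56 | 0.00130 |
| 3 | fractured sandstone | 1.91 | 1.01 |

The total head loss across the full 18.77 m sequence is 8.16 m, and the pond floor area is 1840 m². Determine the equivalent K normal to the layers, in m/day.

Flow is perpendicular to layering, so the layers act in series and the equivalent K is the thickness-weighted harmonic mean.
Total thickness L = 11.3 + 5.56 + 1.91 = 18.77 m.
Σ(b_i/K_i) = 11.3/410 + 5.56/0.00130 + 1.91/1.01 = 4279 d.
K_eq = L / Σ(b_i/K_i) = 18.77 / 4279 = 0.004387 m/day.

0.00439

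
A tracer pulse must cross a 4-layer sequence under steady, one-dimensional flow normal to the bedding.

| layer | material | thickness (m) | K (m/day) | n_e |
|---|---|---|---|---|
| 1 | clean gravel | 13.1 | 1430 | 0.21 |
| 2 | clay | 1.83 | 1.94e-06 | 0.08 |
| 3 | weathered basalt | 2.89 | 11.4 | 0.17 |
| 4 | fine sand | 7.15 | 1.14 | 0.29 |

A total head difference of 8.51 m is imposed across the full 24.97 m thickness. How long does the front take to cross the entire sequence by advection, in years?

With flow normal to the layers, continuity requires the same specific discharge q through every layer.
Σ(b_i/K_i) = 13.1/1430 + 1.83/1.94e-06 + 2.89/11.4 + 7.15/1.14 = 9.433e+05 d.
q = Δh / Σ(b_i/K_i) = 8.51 / 9.433e+05 = 9.021e-06 m/day.
In each layer the seepage velocity is v_i = q/n_i, so the layer transit time is t_i = b_i·n_i / q:
  layer 1 (clean gravel): t_1 = 13.1 × 0.21 / 9.021e-06 = 3.049e+05 d
  layer 2 (clay): t_2 = 1.83 × 0.08 / 9.021e-06 = 16228 d
  layer 3 (weathered basalt): t_3 = 2.89 × 0.17 / 9.021e-06 = 54459 d
  layer 4 (fine sand): t_4 = 7.15 × 0.29 / 9.021e-06 = 2.298e+05 d
Total t = Σ t_i = 6.055e+05 days = 1658 years.

1660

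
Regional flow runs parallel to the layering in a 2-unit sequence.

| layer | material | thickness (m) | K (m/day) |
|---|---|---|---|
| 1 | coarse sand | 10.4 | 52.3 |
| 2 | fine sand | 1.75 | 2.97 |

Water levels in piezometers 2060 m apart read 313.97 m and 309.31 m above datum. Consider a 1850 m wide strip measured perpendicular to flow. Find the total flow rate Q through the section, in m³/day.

2300

Flow is parallel to layering, so each bed carries its own Darcy discharge and the transmissivities add.
Σ(K_i·b_i) = 52.3×10.4 + 2.97×1.75 = 549.1 m²/day.
Hydraulic gradient i = (313.97 − 309.31) / 2060 = 4.66 / 2060 = 0.002262.
Q = Σ(K_i·b_i) · W · i = 549.1 × 1850 × 0.002262 = 2298 m³/day.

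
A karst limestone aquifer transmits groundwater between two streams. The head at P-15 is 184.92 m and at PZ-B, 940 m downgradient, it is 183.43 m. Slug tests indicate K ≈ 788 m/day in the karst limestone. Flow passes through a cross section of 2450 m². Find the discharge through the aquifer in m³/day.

3060

Hydraulic gradient i = (184.92 − 183.43) / 940 = 1.49 / 940 = 0.001585.
Darcy's law: Q = K · A · i = 788.0 × 2450 × 0.001585 = 3060 m³/day.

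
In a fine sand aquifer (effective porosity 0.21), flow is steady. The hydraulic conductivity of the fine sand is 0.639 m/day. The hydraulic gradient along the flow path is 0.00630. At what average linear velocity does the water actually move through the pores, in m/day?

0.0192

Hydraulic gradient i = 0.00630.
Darcy flux q = K · i = 0.6390 × 0.006300 = 0.004026 m/day.
Seepage velocity v = q / n_e = 0.004026 / 0.21 = 0.01917 m/day.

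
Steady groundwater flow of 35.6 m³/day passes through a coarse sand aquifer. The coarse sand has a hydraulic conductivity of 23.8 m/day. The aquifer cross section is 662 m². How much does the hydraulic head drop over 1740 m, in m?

From Q = K·A·i, i = Q / (K·A) = 35.6 / (23.80 × 662.0) = 0.002260.
Head loss Δh = i · L = 0.002260 × 1740 = 3.932 m.

3.93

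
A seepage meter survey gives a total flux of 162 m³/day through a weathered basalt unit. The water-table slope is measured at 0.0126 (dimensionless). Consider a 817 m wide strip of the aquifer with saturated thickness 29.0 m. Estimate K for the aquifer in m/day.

Cross-sectional area A = 817 × 29.0 = 23693 m².
Hydraulic gradient i = 0.0126.
From Q = K·A·i, K = Q / (A·i) = 162 / (23693 × 0.01260) = 0.5427 m/day.

0.543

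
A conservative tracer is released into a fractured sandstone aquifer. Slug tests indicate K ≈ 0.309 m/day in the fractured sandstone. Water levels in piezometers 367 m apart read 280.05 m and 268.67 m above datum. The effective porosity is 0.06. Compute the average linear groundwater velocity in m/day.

0.160

Hydraulic gradient i = (280.05 − 268.67) / 367 = 11.38 / 367 = 0.03101.
Darcy flux q = K · i = 0.3090 × 0.03101 = 0.009582 m/day.
Seepage velocity v = q / n_e = 0.009582 / 0.06 = 0.1597 m/day.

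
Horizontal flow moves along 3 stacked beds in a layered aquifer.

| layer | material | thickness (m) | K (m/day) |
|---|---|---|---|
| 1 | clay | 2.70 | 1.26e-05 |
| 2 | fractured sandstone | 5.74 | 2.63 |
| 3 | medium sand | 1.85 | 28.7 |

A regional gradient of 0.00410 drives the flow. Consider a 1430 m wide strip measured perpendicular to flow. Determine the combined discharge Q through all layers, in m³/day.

400

Flow is parallel to layering, so each bed carries its own Darcy discharge and the transmissivities add.
Σ(K_i·b_i) = 1.26e-05×2.70 + 2.63×5.74 + 28.7×1.85 = 68.19 m²/day.
Hydraulic gradient i = 0.00410.
Q = Σ(K_i·b_i) · W · i = 68.19 × 1430 × 0.004100 = 399.8 m³/day.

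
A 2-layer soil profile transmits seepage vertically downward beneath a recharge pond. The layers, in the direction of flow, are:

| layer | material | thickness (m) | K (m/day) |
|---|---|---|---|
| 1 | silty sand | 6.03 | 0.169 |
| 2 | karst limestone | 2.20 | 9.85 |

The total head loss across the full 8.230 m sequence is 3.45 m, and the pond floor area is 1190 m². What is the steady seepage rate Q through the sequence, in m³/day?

Flow is perpendicular to layering, so the layers act in series and the equivalent K is the thickness-weighted harmonic mean.
Total thickness L = 6.03 + 2.20 = 8.230 m.
Σ(b_i/K_i) = 6.03/0.169 + 2.20/9.85 = 35.90 d.
K_eq = L / Σ(b_i/K_i) = 8.230 / 35.90 = 0.2292 m/day.
Q = K_eq · A · (Δh/L) = 0.2292 × 1190 × (3.45/8.230) = 114.3 m³/day.

114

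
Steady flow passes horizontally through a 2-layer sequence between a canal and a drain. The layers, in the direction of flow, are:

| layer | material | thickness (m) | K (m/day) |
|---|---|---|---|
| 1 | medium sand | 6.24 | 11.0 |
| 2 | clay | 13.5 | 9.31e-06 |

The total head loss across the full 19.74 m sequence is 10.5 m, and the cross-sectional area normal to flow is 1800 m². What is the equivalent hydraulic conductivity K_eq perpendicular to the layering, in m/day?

1.36e-05

Flow is perpendicular to layering, so the layers act in series and the equivalent K is the thickness-weighted harmonic mean.
Total thickness L = 6.24 + 13.5 = 19.74 m.
Σ(b_i/K_i) = 6.24/11.0 + 13.5/9.31e-06 = 1.450e+06 d.
K_eq = L / Σ(b_i/K_i) = 19.74 / 1.450e+06 = 1.361e-05 m/day.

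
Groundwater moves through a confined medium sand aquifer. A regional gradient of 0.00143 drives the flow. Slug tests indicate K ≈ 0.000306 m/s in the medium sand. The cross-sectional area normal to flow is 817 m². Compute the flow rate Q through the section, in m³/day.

30.9

Convert K: 0.000306 m/s × 86400 = 26.44 m/day.
Hydraulic gradient i = 0.00143.
Darcy's law: Q = K · A · i = 26.44 × 817.0 × 0.001430 = 30.89 m³/day.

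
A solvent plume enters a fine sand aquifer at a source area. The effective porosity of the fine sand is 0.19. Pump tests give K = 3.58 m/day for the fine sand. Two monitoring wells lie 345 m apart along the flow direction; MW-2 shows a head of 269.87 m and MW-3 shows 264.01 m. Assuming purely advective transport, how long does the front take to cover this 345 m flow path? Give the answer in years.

2.95

Hydraulic gradient i = (269.87 − 264.01) / 345 = 5.86 / 345 = 0.01699.
Darcy flux q = K · i = 3.580 × 0.01699 = 0.06081 m/day.
Seepage velocity v = q / n_e = 0.06081 / 0.19 = 0.3200 m/day.
Travel time t = L / v = 345 / 0.3200 = 1078 days = 2.951 years.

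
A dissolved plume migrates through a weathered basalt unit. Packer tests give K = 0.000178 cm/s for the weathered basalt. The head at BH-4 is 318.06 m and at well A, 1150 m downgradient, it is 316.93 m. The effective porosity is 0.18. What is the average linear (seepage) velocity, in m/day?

Convert K: 0.000178 cm/s × 864 = 0.1538 m/day.
Hydraulic gradient i = (318.06 − 316.93) / 1150 = 1.13 / 1150 = 0.0009826.
Darcy flux q = K · i = 0.1538 × 0.0009826 = 0.0001511 m/day.
Seepage velocity v = q / n_e = 0.0001511 / 0.18 = 0.0008395 m/day.

0.000840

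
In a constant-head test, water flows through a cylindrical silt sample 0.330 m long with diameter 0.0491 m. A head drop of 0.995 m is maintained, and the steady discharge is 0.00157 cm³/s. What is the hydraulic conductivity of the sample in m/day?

0.0238

Cross-sectional area A = π·(d/2)² = π × (0.0491/2)² = 0.001893 m².
Convert discharge: 0.00157 cm³/s = 1.570e-09 m³/s.
Darcy's law rearranged: K = Q·L / (A·Δh) = 1.570e-09 × 0.330 / (0.001893 × 0.995) = 2.750e-07 m/s = 0.02376 m/day.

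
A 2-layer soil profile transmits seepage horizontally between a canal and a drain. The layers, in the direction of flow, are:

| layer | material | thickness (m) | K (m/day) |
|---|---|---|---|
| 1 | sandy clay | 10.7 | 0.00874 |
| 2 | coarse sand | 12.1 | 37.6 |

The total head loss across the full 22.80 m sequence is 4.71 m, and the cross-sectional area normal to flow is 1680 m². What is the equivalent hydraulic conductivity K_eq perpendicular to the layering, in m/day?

Flow is perpendicular to layering, so the layers act in series and the equivalent K is the thickness-weighted harmonic mean.
Total thickness L = 10.7 + 12.1 = 22.80 m.
Σ(b_i/K_i) = 10.7/0.00874 + 12.1/37.6 = 1225 d.
K_eq = L / Σ(b_i/K_i) = 22.80 / 1225 = 0.01862 m/day.

0.0186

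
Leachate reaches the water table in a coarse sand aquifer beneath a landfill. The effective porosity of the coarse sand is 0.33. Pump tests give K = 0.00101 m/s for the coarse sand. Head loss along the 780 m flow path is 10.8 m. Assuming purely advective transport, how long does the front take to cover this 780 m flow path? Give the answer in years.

Convert K: 0.00101 m/s × 86400 = 87.26 m/day.
Hydraulic gradient i = Δh / L = 10.8 / 780 = 0.01385.
Darcy flux q = K · i = 87.26 × 0.01385 = 1.208 m/day.
Seepage velocity v = q / n_e = 1.208 / 0.33 = 3.661 m/day.
Travel time t = L / v = 780 / 3.661 = 213.0 days = 0.5832 years.

0.583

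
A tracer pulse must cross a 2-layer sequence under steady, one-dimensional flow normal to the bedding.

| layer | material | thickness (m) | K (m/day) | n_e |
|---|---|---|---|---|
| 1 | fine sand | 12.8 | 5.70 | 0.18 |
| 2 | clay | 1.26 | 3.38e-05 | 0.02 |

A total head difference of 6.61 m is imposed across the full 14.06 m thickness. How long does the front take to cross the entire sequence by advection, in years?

36.0

With flow normal to the layers, continuity requires the same specific discharge q through every layer.
Σ(b_i/K_i) = 12.8/5.70 + 1.26/3.38e-05 = 37280 d.
q = Δh / Σ(b_i/K_i) = 6.61 / 37280 = 0.0001773 m/day.
In each layer the seepage velocity is v_i = q/n_i, so the layer transit time is t_i = b_i·n_i / q:
  layer 1 (fine sand): t_1 = 12.8 × 0.18 / 0.0001773 = 12995 d
  layer 2 (clay): t_2 = 1.26 × 0.02 / 0.0001773 = 142.1 d
Total t = Σ t_i = 13137 days = 35.97 years.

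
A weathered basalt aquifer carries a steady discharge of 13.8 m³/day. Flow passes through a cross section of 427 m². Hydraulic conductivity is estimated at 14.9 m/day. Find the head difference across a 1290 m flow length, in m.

2.80

From Q = K·A·i, i = Q / (K·A) = 13.8 / (14.90 × 427.0) = 0.002169.
Head loss Δh = i · L = 0.002169 × 1290 = 2.798 m.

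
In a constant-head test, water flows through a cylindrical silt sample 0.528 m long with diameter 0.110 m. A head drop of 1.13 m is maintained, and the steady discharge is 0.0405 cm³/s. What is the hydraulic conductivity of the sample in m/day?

0.172

Cross-sectional area A = π·(d/2)² = π × (0.110/2)² = 0.009503 m².
Convert discharge: 0.0405 cm³/s = 4.050e-08 m³/s.
Darcy's law rearranged: K = Q·L / (A·Δh) = 4.050e-08 × 0.528 / (0.009503 × 1.13) = 1.991e-06 m/s = 0.1720 m/day.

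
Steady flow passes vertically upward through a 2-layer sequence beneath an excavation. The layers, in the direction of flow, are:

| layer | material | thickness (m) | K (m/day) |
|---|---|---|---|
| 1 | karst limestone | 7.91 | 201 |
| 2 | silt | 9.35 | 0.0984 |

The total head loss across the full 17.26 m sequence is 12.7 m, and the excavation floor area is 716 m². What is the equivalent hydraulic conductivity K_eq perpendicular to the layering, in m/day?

Flow is perpendicular to layering, so the layers act in series and the equivalent K is the thickness-weighted harmonic mean.
Total thickness L = 7.91 + 9.35 = 17.26 m.
Σ(b_i/K_i) = 7.91/201 + 9.35/0.0984 = 95.06 d.
K_eq = L / Σ(b_i/K_i) = 17.26 / 95.06 = 0.1816 m/day.

0.182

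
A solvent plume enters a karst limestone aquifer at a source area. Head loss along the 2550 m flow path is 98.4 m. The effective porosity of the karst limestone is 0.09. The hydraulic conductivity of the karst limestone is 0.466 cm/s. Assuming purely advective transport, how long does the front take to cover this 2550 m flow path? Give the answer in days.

14.8

Convert K: 0.466 cm/s × 864 = 402.6 m/day.
Hydraulic gradient i = Δh / L = 98.4 / 2550 = 0.03859.
Darcy flux q = K · i = 402.6 × 0.03859 = 15.54 m/day.
Seepage velocity v = q / n_e = 15.54 / 0.09 = 172.6 m/day.
Travel time t = L / v = 2550 / 172.6 = 14.77 days.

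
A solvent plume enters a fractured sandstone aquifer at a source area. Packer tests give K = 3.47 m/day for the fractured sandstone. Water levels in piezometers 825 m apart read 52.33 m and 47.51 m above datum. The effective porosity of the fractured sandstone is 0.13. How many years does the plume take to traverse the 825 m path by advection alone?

Hydraulic gradient i = (52.33 − 47.51) / 825 = 4.82 / 825 = 0.005842.
Darcy flux q = K · i = 3.470 × 0.005842 = 0.02027 m/day.
Seepage velocity v = q / n_e = 0.02027 / 0.13 = 0.1559 m/day.
Travel time t = L / v = 825 / 0.1559 = 5290 days = 14.48 years.

14.5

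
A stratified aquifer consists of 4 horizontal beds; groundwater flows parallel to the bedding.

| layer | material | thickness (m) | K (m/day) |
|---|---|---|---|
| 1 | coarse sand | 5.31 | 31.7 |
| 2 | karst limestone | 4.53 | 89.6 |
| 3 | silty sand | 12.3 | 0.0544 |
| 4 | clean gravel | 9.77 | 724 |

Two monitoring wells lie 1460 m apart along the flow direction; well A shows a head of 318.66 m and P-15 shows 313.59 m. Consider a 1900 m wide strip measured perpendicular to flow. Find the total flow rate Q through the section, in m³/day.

50500

Flow is parallel to layering, so each bed carries its own Darcy discharge and the transmissivities add.
Σ(K_i·b_i) = 31.7×5.31 + 89.6×4.53 + 0.0544×12.3 + 724×9.77 = 7648 m²/day.
Hydraulic gradient i = (318.66 − 313.59) / 1460 = 5.07 / 1460 = 0.003473.
Q = Σ(K_i·b_i) · W · i = 7648 × 1900 × 0.003473 = 50463 m³/day.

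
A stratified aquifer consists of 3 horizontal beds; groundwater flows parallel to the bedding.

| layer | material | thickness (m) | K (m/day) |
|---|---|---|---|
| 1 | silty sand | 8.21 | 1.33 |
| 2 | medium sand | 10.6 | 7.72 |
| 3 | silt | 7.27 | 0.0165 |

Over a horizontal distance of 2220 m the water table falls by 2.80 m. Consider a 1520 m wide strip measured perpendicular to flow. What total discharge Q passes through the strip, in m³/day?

Flow is parallel to layering, so each bed carries its own Darcy discharge and the transmissivities add.
Σ(K_i·b_i) = 1.33×8.21 + 7.72×10.6 + 0.0165×7.27 = 92.87 m²/day.
Hydraulic gradient i = Δh / L = 2.80 / 2220 = 0.001261.
Q = Σ(K_i·b_i) · W · i = 92.87 × 1520 × 0.001261 = 178.0 m³/day.

178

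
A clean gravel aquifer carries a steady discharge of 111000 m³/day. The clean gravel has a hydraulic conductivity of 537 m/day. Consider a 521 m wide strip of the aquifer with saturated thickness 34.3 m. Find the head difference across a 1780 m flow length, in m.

Cross-sectional area A = 521 × 34.3 = 17870 m².
From Q = K·A·i, i = Q / (K·A) = 111000 / (537.0 × 17870) = 0.01157.
Head loss Δh = i · L = 0.01157 × 1780 = 20.59 m.

20.6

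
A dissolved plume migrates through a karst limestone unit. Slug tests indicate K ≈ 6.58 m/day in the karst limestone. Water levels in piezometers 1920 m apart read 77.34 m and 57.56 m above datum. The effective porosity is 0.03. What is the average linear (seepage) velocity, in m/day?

Hydraulic gradient i = (77.34 − 57.56) / 1920 = 19.78 / 1920 = 0.01030.
Darcy flux q = K · i = 6.580 × 0.01030 = 0.06779 m/day.
Seepage velocity v = q / n_e = 0.06779 / 0.03 = 2.260 m/day.

2.26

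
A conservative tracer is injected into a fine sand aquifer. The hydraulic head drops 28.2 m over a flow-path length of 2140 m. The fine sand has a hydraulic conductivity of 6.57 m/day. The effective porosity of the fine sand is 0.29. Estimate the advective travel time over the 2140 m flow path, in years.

19.6

Hydraulic gradient i = Δh / L = 28.2 / 2140 = 0.01318.
Darcy flux q = K · i = 6.570 × 0.01318 = 0.08658 m/day.
Seepage velocity v = q / n_e = 0.08658 / 0.29 = 0.2985 m/day.
Travel time t = L / v = 2140 / 0.2985 = 7168 days = 19.63 years.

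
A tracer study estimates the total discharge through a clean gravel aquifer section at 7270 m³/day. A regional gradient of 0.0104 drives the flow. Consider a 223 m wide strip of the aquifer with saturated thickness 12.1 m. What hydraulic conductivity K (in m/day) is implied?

Cross-sectional area A = 223 × 12.1 = 2698 m².
Hydraulic gradient i = 0.0104.
From Q = K·A·i, K = Q / (A·i) = 7270 / (2698 × 0.01040) = 259.1 m/day.

259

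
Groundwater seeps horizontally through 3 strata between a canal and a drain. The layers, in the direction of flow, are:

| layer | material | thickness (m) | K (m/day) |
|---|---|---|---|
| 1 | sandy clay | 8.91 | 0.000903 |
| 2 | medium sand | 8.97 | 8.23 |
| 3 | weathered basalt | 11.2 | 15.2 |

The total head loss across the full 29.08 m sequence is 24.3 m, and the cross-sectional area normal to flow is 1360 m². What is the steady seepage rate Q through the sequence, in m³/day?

Flow is perpendicular to layering, so the layers act in series and the equivalent K is the thickness-weighted harmonic mean.
Total thickness L = 8.91 + 8.97 + 11.2 = 29.08 m.
Σ(b_i/K_i) = 8.91/0.000903 + 8.97/8.23 + 11.2/15.2 = 9869 d.
K_eq = L / Σ(b_i/K_i) = 29.08 / 9869 = 0.002947 m/day.
Q = K_eq · A · (Δh/L) = 0.002947 × 1360 × (24.3/29.08) = 3.349 m³/day.

3.35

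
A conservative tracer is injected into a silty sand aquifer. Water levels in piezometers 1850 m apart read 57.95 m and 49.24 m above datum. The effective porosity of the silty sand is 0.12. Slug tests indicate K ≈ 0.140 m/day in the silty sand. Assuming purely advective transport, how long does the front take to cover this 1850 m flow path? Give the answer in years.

Hydraulic gradient i = (57.95 − 49.24) / 1850 = 8.71 / 1850 = 0.004708.
Darcy flux q = K · i = 0.1400 × 0.004708 = 0.0006591 m/day.
Seepage velocity v = q / n_e = 0.0006591 / 0.12 = 0.005493 m/day.
Travel time t = L / v = 1850 / 0.005493 = 3.368e+05 days = 922.1 years.

922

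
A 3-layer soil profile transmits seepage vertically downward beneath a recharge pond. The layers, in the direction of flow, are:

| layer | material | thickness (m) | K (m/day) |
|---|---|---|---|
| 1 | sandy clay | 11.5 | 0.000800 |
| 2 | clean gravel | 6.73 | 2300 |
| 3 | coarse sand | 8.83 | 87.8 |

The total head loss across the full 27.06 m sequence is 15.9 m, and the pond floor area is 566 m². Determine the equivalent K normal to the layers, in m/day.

Flow is perpendicular to layering, so the layers act in series and the equivalent K is the thickness-weighted harmonic mean.
Total thickness L = 11.5 + 6.73 + 8.83 = 27.06 m.
Σ(b_i/K_i) = 11.5/0.000800 + 6.73/2300 + 8.83/87.8 = 14375 d.
K_eq = L / Σ(b_i/K_i) = 27.06 / 14375 = 0.001882 m/day.

0.00188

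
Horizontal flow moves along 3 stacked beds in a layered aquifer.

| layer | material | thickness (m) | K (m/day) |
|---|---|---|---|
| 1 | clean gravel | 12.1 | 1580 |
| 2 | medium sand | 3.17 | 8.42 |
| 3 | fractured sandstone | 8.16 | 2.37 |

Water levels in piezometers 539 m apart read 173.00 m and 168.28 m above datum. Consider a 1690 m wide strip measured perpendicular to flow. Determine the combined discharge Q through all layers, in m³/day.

Flow is parallel to layering, so each bed carries its own Darcy discharge and the transmissivities add.
Σ(K_i·b_i) = 1580×12.1 + 8.42×3.17 + 2.37×8.16 = 19164 m²/day.
Hydraulic gradient i = (173.00 − 168.28) / 539 = 4.72 / 539 = 0.008757.
Q = Σ(K_i·b_i) · W · i = 19164 × 1690 × 0.008757 = 2.836e+05 m³/day.

284000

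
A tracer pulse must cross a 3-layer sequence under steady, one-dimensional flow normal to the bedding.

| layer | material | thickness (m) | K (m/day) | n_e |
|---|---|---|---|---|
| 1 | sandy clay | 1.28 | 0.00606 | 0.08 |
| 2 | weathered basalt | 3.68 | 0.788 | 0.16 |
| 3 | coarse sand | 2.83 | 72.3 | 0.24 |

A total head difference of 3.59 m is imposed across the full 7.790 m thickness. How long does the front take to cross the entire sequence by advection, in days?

82.4

With flow normal to the layers, continuity requires the same specific discharge q through every layer.
Σ(b_i/K_i) = 1.28/0.00606 + 3.68/0.788 + 2.83/72.3 = 215.9 d.
q = Δh / Σ(b_i/K_i) = 3.59 / 215.9 = 0.01663 m/day.
In each layer the seepage velocity is v_i = q/n_i, so the layer transit time is t_i = b_i·n_i / q:
  layer 1 (sandy clay): t_1 = 1.28 × 0.08 / 0.01663 = 6.159 d
  layer 2 (weathered basalt): t_2 = 3.68 × 0.16 / 0.01663 = 35.41 d
  layer 3 (coarse sand): t_3 = 2.83 × 0.24 / 0.01663 = 40.85 d
Total t = Σ t_i = 82.43 days.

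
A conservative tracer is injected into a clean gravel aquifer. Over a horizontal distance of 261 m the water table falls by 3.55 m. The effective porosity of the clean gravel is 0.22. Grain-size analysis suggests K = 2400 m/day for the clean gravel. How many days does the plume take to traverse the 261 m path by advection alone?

1.76

Hydraulic gradient i = Δh / L = 3.55 / 261 = 0.01360.
Darcy flux q = K · i = 2400 × 0.01360 = 32.64 m/day.
Seepage velocity v = q / n_e = 32.64 / 0.22 = 148.4 m/day.
Travel time t = L / v = 261 / 148.4 = 1.759 days.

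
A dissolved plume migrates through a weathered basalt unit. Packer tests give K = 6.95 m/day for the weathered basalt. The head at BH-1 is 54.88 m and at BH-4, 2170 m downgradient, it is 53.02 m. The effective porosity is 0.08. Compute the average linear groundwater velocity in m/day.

0.0745

Hydraulic gradient i = (54.88 − 53.02) / 2170 = 1.86 / 2170 = 0.0008571.
Darcy flux q = K · i = 6.950 × 0.0008571 = 0.005957 m/day.
Seepage velocity v = q / n_e = 0.005957 / 0.08 = 0.07446 m/day.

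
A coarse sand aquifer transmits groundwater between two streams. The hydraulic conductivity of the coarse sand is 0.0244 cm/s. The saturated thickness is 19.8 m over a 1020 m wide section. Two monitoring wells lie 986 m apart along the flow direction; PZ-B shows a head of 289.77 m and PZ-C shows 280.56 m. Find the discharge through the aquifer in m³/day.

3980

Convert K: 0.0244 cm/s × 864 = 21.08 m/day.
Cross-sectional area A = 1020 × 19.8 = 20196 m².
Hydraulic gradient i = (289.77 − 280.56) / 986 = 9.21 / 986 = 0.009341.
Darcy's law: Q = K · A · i = 21.08 × 20196 × 0.009341 = 3977 m³/day.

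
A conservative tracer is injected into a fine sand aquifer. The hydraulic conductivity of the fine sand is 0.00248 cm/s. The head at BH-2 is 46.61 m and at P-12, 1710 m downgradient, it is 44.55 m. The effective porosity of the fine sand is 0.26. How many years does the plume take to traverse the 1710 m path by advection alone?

472

Convert K: 0.00248 cm/s × 864 = 2.143 m/day.
Hydraulic gradient i = (46.61 − 44.55) / 1710 = 2.06 / 1710 = 0.001205.
Darcy flux q = K · i = 2.143 × 0.001205 = 0.002581 m/day.
Seepage velocity v = q / n_e = 0.002581 / 0.26 = 0.009928 m/day.
Travel time t = L / v = 1710 / 0.009928 = 1.722e+05 days = 471.6 years.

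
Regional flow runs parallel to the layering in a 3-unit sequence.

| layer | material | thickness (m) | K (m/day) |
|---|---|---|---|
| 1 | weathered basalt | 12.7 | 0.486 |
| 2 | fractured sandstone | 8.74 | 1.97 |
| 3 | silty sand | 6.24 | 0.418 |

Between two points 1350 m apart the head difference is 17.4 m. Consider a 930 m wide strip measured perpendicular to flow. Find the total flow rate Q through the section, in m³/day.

312

Flow is parallel to layering, so each bed carries its own Darcy discharge and the transmissivities add.
Σ(K_i·b_i) = 0.486×12.7 + 1.97×8.74 + 0.418×6.24 = 26.00 m²/day.
Hydraulic gradient i = Δh / L = 17.4 / 1350 = 0.01289.
Q = Σ(K_i·b_i) · W · i = 26.00 × 930 × 0.01289 = 311.6 m³/day.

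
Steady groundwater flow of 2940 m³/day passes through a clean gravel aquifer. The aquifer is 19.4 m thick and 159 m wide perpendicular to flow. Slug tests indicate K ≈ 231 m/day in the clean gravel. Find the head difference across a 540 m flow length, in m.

Cross-sectional area A = 159 × 19.4 = 3085 m².
From Q = K·A·i, i = Q / (K·A) = 2940 / (231.0 × 3085) = 0.004126.
Head loss Δh = i · L = 0.004126 × 540 = 2.228 m.

2.23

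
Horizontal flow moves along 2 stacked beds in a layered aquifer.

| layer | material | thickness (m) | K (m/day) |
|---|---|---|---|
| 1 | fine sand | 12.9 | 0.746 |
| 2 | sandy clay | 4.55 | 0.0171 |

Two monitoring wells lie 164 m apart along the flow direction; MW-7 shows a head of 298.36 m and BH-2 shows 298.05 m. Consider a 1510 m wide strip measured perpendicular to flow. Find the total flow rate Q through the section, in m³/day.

27.7

Flow is parallel to layering, so each bed carries its own Darcy discharge and the transmissivities add.
Σ(K_i·b_i) = 0.746×12.9 + 0.0171×4.55 = 9.701 m²/day.
Hydraulic gradient i = (298.36 − 298.05) / 164 = 0.31 / 164 = 0.001890.
Q = Σ(K_i·b_i) · W · i = 9.701 × 1510 × 0.001890 = 27.69 m³/day.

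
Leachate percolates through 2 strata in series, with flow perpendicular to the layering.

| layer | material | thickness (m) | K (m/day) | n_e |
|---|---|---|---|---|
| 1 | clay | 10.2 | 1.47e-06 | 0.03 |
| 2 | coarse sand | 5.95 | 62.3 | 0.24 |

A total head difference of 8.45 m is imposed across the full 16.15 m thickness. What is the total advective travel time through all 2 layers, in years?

With flow normal to the layers, continuity requires the same specific discharge q through every layer.
Σ(b_i/K_i) = 10.2/1.47e-06 + 5.95/62.3 = 6.939e+06 d.
q = Δh / Σ(b_i/K_i) = 8.45 / 6.939e+06 = 1.218e-06 m/day.
In each layer the seepage velocity is v_i = q/n_i, so the layer transit time is t_i = b_i·n_i / q:
  layer 1 (clay): t_1 = 10.2 × 0.03 / 1.218e-06 = 2.513e+05 d
  layer 2 (coarse sand): t_2 = 5.95 × 0.24 / 1.218e-06 = 1.173e+06 d
Total t = Σ t_i = 1.424e+06 days = 3898 years.

3900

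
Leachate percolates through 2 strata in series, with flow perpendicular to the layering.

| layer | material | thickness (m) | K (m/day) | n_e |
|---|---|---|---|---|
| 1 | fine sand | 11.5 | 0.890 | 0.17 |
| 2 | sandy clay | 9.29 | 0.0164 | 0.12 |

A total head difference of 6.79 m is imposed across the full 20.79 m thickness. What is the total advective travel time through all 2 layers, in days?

With flow normal to the layers, continuity requires the same specific discharge q through every layer.
Σ(b_i/K_i) = 11.5/0.890 + 9.29/0.0164 = 579.4 d.
q = Δh / Σ(b_i/K_i) = 6.79 / 579.4 = 0.01172 m/day.
In each layer the seepage velocity is v_i = q/n_i, so the layer transit time is t_i = b_i·n_i / q:
  layer 1 (fine sand): t_1 = 11.5 × 0.17 / 0.01172 = 166.8 d
  layer 2 (sandy clay): t_2 = 9.29 × 0.12 / 0.01172 = 95.12 d
Total t = Σ t_i = 261.9 days.

262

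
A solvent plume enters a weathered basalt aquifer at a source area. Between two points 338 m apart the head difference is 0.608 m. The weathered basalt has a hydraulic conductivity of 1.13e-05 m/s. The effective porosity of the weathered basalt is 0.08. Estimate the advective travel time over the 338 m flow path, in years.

Convert K: 1.13e-05 m/s × 86400 = 0.9763 m/day.
Hydraulic gradient i = Δh / L = 0.608 / 338 = 0.001799.
Darcy flux q = K · i = 0.9763 × 0.001799 = 0.001756 m/day.
Seepage velocity v = q / n_e = 0.001756 / 0.08 = 0.02195 m/day.
Travel time t = L / v = 338 / 0.02195 = 15397 days = 42.15 years.

42.2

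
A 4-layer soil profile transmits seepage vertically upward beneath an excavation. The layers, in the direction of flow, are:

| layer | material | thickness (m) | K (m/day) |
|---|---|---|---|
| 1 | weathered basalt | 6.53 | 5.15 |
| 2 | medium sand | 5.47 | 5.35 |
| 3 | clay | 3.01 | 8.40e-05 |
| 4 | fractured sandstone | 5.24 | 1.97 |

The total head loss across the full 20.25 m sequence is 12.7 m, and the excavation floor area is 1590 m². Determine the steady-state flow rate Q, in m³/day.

Flow is perpendicular to layering, so the layers act in series and the equivalent K is the thickness-weighted harmonic mean.
Total thickness L = 6.53 + 5.47 + 3.01 + 5.24 = 20.25 m.
Σ(b_i/K_i) = 6.53/5.15 + 5.47/5.35 + 3.01/8.40e-05 + 5.24/1.97 = 35838 d.
K_eq = L / Σ(b_i/K_i) = 20.25 / 35838 = 0.0005650 m/day.
Q = K_eq · A · (Δh/L) = 0.0005650 × 1590 × (12.7/20.25) = 0.5634 m³/day.

0.563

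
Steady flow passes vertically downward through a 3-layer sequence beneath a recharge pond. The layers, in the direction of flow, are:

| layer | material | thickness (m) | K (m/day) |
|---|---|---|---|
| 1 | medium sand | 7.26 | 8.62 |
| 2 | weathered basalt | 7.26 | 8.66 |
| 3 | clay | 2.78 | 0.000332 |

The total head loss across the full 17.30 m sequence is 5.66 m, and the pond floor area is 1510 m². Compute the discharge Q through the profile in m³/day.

Flow is perpendicular to layering, so the layers act in series and the equivalent K is the thickness-weighted harmonic mean.
Total thickness L = 7.26 + 7.26 + 2.78 = 17.30 m.
Σ(b_i/K_i) = 7.26/8.62 + 7.26/8.66 + 2.78/0.000332 = 8375 d.
K_eq = L / Σ(b_i/K_i) = 17.30 / 8375 = 0.002066 m/day.
Q = K_eq · A · (Δh/L) = 0.002066 × 1510 × (5.66/17.30) = 1.020 m³/day.

1.02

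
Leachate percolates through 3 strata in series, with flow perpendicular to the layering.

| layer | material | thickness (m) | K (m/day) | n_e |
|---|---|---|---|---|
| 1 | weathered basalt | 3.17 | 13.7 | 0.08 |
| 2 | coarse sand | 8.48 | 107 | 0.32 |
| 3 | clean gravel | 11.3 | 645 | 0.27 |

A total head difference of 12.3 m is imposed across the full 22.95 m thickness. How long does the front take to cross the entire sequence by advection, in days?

0.161

With flow normal to the layers, continuity requires the same specific discharge q through every layer.
Σ(b_i/K_i) = 3.17/13.7 + 8.48/107 + 11.3/645 = 0.3282 d.
q = Δh / Σ(b_i/K_i) = 12.3 / 0.3282 = 37.48 m/day.
In each layer the seepage velocity is v_i = q/n_i, so the layer transit time is t_i = b_i·n_i / q:
  layer 1 (weathered basalt): t_1 = 3.17 × 0.08 / 37.48 = 0.006766 d
  layer 2 (coarse sand): t_2 = 8.48 × 0.32 / 37.48 = 0.07240 d
  layer 3 (clean gravel): t_3 = 11.3 × 0.27 / 37.48 = 0.08140 d
Total t = Σ t_i = 0.1606 days.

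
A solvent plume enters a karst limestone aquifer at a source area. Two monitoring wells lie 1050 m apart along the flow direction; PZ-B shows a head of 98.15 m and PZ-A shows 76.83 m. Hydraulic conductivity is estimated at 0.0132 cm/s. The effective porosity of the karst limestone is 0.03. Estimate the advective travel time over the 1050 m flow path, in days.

136

Convert K: 0.0132 cm/s × 864 = 11.40 m/day.
Hydraulic gradient i = (98.15 − 76.83) / 1050 = 21.32 / 1050 = 0.02030.
Darcy flux q = K · i = 11.40 × 0.02030 = 0.2316 m/day.
Seepage velocity v = q / n_e = 0.2316 / 0.03 = 7.719 m/day.
Travel time t = L / v = 1050 / 7.719 = 136.0 days.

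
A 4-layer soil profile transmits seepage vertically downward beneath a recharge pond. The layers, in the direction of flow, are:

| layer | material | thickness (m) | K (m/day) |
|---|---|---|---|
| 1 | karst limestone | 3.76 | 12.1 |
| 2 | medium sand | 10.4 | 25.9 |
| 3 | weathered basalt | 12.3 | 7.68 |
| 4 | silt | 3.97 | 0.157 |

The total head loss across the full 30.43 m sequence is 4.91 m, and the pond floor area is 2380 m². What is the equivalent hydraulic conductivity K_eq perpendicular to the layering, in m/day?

1.10

Flow is perpendicular to layering, so the layers act in series and the equivalent K is the thickness-weighted harmonic mean.
Total thickness L = 3.76 + 10.4 + 12.3 + 3.97 = 30.43 m.
Σ(b_i/K_i) = 3.76/12.1 + 10.4/25.9 + 12.3/7.68 + 3.97/0.157 = 27.60 d.
K_eq = L / Σ(b_i/K_i) = 30.43 / 27.60 = 1.103 m/day.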